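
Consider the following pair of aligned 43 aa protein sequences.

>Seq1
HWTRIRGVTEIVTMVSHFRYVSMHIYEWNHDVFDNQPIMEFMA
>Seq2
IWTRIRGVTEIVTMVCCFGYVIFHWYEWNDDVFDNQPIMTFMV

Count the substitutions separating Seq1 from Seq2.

Mismatches occur at site 1 (H→I), site 16 (S→C), site 17 (H→C), site 19 (R→G), site 22 (S→I), site 23 (M→F), site 25 (I→W), site 30 (H→D), site 40 (E→T), site 43 (A→V).
That gives 10 mismatches out of 43 aligned sites, so the Hamming distance is 10.

10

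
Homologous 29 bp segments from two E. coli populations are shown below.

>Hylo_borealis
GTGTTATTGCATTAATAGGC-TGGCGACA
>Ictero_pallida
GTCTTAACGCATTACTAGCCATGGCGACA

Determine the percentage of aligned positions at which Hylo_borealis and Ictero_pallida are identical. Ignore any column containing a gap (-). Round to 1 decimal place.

Excluding the 1 gap column leaves 28 comparable sites.
The sequences differ at positions 3 (G/C), 7 (T/A), 8 (T/C), 15 (A/C), 19 (G/C).
23 of the 28 comparable sites match, so the percent identity is 23/28 × 100 = 82.1%.

82.1%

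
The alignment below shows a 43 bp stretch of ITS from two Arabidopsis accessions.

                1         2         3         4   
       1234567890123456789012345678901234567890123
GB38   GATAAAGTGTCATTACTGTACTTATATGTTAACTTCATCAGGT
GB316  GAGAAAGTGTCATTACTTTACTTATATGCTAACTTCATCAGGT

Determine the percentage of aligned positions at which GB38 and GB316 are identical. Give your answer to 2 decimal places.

93.02%

Differing sites — 3:T/G; 18:G/T; 29:T/C.
40 of the 43 sites match, so the percent identity is 40/43 × 100 = 93.02%.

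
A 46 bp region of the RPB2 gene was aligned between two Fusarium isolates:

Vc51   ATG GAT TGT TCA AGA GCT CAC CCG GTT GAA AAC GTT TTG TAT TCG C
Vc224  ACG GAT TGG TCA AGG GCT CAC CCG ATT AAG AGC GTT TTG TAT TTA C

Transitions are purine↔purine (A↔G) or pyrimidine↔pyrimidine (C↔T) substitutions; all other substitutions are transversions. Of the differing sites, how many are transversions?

Mismatches occur at site 2 (T↔C, transition), site 9 (T↔G, transversion), site 15 (A↔G, transition), site 25 (G↔A, transition), site 28 (G↔A, transition), site 30 (A↔G, transition), site 32 (A↔G, transition), site 44 (C↔T, transition), site 45 (G↔A, transition).
Of the 9 differences, 8 transitions and 1 transversion, so the answer is 1.

1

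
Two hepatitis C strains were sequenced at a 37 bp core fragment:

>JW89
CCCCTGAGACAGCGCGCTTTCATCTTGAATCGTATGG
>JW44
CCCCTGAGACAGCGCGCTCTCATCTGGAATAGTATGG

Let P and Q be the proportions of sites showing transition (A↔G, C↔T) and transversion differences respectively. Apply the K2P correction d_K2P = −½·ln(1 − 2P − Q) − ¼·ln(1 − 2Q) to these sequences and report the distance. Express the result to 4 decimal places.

Differing sites — 19:T/C (Ti); 26:T/G (Tv); 31:C/A (Tv).
Of the 3 differences, 1 transition and 2 transversions over 37 sites: P = 1/37 = 0.027027, Q = 2/37 = 0.054054.
d = −0.5·ln(0.891892) − 0.25·ln(0.891892) = −0.5·(-0.114410) − 0.25·(-0.114410) = 0.0858.

0.0858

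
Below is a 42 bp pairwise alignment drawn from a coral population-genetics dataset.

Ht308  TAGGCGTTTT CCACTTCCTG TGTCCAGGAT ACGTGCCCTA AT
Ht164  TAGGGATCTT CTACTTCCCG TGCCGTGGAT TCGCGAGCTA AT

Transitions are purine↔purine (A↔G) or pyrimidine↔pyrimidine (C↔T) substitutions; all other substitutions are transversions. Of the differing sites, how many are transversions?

6

Differing sites — 5:C/G (Tv); 6:G/A (Ti); 8:T/C (Ti); 12:C/T (Ti); 19:T/C (Ti); 23:T/C (Ti); 25:C/G (Tv); 26:A/T (Tv); 31:A/T (Tv); 34:T/C (Ti); 36:C/A (Tv); 37:C/G (Tv).
Of the 12 differences, 6 transitions and 6 transversions, so the answer is 6.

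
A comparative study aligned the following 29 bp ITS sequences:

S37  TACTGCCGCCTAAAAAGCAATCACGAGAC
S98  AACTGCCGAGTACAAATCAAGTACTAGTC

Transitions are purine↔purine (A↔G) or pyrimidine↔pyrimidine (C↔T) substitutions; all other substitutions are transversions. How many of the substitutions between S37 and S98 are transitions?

1

Mismatches occur at site 1 (T→A, transversion), site 9 (C→A, transversion), site 10 (C→G, transversion), site 13 (A→C, transversion), site 17 (G→T, transversion), site 21 (T→G, transversion), site 22 (C→T, transition), site 25 (G→T, transversion), site 28 (A→T, transversion).
Of the 9 differences, 1 transition and 8 transversions, so the answer is 1.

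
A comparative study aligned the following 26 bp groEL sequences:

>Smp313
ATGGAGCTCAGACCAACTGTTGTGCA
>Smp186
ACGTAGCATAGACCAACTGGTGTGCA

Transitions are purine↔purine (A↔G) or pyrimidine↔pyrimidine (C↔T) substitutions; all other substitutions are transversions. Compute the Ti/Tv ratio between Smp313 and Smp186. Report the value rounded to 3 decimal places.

Differing sites — 2:T/C (Ti); 4:G/T (Tv); 8:T/A (Tv); 9:C/T (Ti); 20:T/G (Tv).
Of the 5 differences, 2 transitions and 3 transversions, so Ti/Tv = 2/3 = 0.667.

0.667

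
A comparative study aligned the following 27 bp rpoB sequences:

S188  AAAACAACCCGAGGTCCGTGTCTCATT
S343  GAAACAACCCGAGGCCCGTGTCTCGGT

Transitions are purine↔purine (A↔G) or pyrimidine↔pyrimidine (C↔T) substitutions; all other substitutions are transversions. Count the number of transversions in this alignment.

The sequences differ at positions 1 (A/G, transition), 15 (T/C, transition), 25 (A/G, transition), 26 (T/G, transversion).
Of the 4 differences, 3 transitions and 1 transversion, so the answer is 1.

1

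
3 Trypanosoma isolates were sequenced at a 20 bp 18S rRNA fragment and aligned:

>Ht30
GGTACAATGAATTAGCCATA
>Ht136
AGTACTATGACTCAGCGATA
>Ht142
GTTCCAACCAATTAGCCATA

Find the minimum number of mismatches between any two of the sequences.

4

Pairwise Hamming distances:
  Ht30 vs Ht136: 5
  Ht30 vs Ht142: 4
  Ht136 vs Ht142: 9
The smallest is 4, between Ht30 and Ht142.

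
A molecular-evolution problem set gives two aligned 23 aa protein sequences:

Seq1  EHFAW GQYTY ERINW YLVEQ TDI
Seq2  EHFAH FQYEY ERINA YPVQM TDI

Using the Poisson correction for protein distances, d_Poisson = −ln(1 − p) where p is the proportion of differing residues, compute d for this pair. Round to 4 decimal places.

Mismatches occur at site 5 (W↔H), site 6 (G↔F), site 9 (T↔E), site 15 (W↔A), site 17 (L↔P), site 19 (E↔Q), site 20 (Q↔M).
p = 7/23 = 0.304348.
d = −ln(1 − 0.304348) = −ln(0.695652) = 0.3629.

0.3629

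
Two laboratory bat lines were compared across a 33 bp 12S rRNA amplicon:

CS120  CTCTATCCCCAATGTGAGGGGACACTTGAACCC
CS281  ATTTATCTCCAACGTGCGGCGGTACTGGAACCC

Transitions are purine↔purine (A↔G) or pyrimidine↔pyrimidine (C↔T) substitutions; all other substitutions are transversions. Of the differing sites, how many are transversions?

4

Differing sites — 1:C/A (Tv); 3:C/T (Ti); 8:C/T (Ti); 13:T/C (Ti); 17:A/C (Tv); 20:G/C (Tv); 22:A/G (Ti); 23:C/T (Ti); 27:T/G (Tv).
Of the 9 differences, 5 transitions and 4 transversions, so the answer is 4.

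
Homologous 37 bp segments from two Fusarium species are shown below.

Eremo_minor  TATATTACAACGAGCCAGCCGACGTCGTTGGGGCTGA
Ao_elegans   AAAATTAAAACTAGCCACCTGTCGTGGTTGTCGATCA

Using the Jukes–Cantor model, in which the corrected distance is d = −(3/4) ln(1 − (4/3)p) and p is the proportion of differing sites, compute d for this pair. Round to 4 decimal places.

0.4248

Differing sites — 1:T/A; 3:T/A; 8:C/A; 12:G/T; 18:G/C; 20:C/T; 22:A/T; 26:C/G; 31:G/T; 32:G/C; 34:C/A; 36:G/C.
p = 12/37 = 0.324324.
d = −0.75 · ln(1 − (4/3)·0.324324) = −0.75 · ln(0.567568) = −0.75 · (-0.566395) = 0.4248.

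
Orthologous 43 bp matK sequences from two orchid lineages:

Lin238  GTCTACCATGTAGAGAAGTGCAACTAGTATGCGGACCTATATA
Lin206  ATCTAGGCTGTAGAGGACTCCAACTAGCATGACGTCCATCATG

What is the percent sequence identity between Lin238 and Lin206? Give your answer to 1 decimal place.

65.1%

Differing sites — 1:G/A; 6:C/G; 7:C/G; 8:A/C; 16:A/G; 18:G/C; 20:G/C; 28:T/C; 32:C/A; 33:G/C; 35:A/T; 38:T/A; 39:A/T; 40:T/C; 43:A/G.
28 of the 43 sites match, so the percent identity is 28/43 × 100 = 65.1%.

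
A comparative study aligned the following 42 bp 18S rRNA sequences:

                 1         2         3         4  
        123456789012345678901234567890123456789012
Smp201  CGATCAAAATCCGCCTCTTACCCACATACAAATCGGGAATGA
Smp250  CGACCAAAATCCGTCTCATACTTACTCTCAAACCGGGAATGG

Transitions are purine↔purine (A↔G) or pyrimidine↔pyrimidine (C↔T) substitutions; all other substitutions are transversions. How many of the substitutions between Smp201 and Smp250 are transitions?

Differing sites — 4:T/C (Ti); 14:C/T (Ti); 18:T/A (Tv); 22:C/T (Ti); 23:C/T (Ti); 26:A/T (Tv); 27:T/C (Ti); 28:A/T (Tv); 33:T/C (Ti); 42:A/G (Ti).
Of the 10 differences, 7 transitions and 3 transversions, so the answer is 7.

7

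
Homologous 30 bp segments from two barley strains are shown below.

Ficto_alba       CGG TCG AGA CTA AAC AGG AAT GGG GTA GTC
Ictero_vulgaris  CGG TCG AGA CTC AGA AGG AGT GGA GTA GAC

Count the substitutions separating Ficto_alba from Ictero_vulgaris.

6

Differing sites — 12:A/C; 14:A/G; 15:C/A; 20:A/G; 24:G/A; 29:T/A.
That gives 6 mismatches out of 30 aligned sites, so the Hamming distance is 6.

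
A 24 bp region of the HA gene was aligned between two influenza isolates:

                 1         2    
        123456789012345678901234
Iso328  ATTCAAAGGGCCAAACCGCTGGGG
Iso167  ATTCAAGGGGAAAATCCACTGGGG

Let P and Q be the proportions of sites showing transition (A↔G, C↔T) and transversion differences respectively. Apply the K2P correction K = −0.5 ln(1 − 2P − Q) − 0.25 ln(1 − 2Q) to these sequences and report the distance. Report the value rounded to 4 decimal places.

0.2443

The sequences differ at positions 7 (A/G, transition), 11 (C/A, transversion), 12 (C/A, transversion), 15 (A/T, transversion), 18 (G/A, transition).
Of the 5 differences, 2 transitions and 3 transversions over 24 sites: P = 2/24 = 0.083333, Q = 3/24 = 0.125000.
d = −0.5·ln(0.708334) − 0.25·ln(0.750000) = −0.5·(-0.344840) − 0.25·(-0.287682) = 0.2443.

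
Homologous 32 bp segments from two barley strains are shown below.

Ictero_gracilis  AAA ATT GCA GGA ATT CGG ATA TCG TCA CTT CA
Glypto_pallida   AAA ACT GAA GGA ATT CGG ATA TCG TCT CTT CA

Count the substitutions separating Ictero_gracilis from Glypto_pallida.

Differing sites — 5:T/C; 8:C/A; 27:A/T.
That gives 3 mismatches out of 32 aligned sites, so the Hamming distance is 3.

3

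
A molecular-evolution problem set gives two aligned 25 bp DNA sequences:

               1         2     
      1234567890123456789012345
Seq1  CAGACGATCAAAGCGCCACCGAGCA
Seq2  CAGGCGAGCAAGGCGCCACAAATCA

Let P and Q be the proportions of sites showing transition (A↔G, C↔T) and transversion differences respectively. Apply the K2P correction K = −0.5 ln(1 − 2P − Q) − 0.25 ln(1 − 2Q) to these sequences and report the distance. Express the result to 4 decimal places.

0.2918

Differing sites — 4:A/G (Ti); 8:T/G (Tv); 12:A/G (Ti); 20:C/A (Tv); 21:G/A (Ti); 23:G/T (Tv).
Of the 6 differences, 3 transitions and 3 transversions over 25 sites: P = 3/25 = 0.120000, Q = 3/25 = 0.120000.
d = −0.5·ln(0.640000) − 0.25·ln(0.760000) = −0.5·(-0.446287) − 0.25·(-0.274437) = 0.2918.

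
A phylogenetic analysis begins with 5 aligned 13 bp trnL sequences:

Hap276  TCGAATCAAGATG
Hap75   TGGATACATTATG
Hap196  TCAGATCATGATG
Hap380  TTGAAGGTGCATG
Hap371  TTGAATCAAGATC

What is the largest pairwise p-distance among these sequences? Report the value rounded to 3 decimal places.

Pairwise Hamming distances:
  Hap276 vs Hap75: 5
  Hap276 vs Hap196: 3
  Hap276 vs Hap380: 6
  Hap276 vs Hap371: 2
  Hap75 vs Hap196: 6
  Hap75 vs Hap380: 7
  Hap75 vs Hap371: 6
  Hap196 vs Hap380: 8
  Hap196 vs Hap371: 5
  Hap380 vs Hap371: 6
The largest is 8 mismatches, between Hap196 and Hap380; p = 8/13 = 0.615.

0.615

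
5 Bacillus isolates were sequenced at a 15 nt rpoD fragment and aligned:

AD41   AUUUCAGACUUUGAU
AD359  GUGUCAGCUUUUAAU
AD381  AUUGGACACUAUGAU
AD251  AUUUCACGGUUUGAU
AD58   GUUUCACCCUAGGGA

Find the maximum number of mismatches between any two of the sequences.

9

Pairwise Hamming distances:
  AD41 vs AD359: 5
  AD41 vs AD381: 4
  AD41 vs AD251: 3
  AD41 vs AD58: 7
  AD359 vs AD381: 9
  AD359 vs AD251: 6
  AD359 vs AD58: 8
  AD381 vs AD251: 5
  AD381 vs AD58: 7
  AD251 vs AD58: 7
The largest is 9, between AD359 and AD381.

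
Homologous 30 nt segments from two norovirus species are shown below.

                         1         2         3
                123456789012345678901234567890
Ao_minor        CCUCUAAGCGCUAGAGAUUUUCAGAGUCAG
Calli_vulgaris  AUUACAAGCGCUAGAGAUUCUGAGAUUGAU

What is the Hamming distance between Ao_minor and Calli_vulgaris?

9

The sequences differ at positions 1 (C/A), 2 (C/U), 4 (C/A), 5 (U/C), 20 (U/C), 22 (C/G), 26 (G/U), 28 (C/G), 30 (G/U).
That gives 9 mismatches out of 30 aligned sites, so the Hamming distance is 9.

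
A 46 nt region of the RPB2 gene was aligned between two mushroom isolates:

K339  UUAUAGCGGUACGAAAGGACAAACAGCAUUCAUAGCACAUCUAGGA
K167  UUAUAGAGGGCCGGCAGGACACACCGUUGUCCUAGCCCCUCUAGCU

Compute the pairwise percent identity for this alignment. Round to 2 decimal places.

The sequences differ at positions 7 (C/A), 10 (U/G), 11 (A/C), 14 (A/G), 15 (A/C), 22 (A/C), 25 (A/C), 27 (C/U), 28 (A/U), 29 (U/G), 32 (A/C), 37 (A/C), 39 (A/C), 45 (G/C), 46 (A/U).
31 of the 46 sites match, so the percent identity is 31/46 × 100 = 67.39%.

67.39%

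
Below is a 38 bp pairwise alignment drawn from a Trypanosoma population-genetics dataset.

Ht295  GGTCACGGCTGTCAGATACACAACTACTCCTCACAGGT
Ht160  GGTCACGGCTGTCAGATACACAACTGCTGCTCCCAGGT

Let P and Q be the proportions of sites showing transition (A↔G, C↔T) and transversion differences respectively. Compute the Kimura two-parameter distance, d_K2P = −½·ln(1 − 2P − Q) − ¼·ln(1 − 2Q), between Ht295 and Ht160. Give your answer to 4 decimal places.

The sequences differ at positions 26 (A/G, transition), 29 (C/G, transversion), 33 (A/C, transversion).
Of the 3 differences, 1 transition and 2 transversions over 38 sites: P = 1/38 = 0.026316, Q = 2/38 = 0.052632.
d = −0.5·ln(0.894736) − 0.25·ln(0.894736) = −0.5·(-0.111227) − 0.25·(-0.111227) = 0.0834.

0.0834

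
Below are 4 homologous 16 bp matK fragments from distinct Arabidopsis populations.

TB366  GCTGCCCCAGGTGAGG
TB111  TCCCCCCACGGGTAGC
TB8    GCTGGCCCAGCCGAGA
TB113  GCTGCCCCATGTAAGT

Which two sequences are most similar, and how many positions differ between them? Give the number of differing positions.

3

Pairwise Hamming distances:
  TB366 vs TB111: 8
  TB366 vs TB8: 4
  TB366 vs TB113: 3
  TB111 vs TB8: 10
  TB111 vs TB113: 9
  TB8 vs TB113: 6
The smallest is 3, between TB366 and TB113.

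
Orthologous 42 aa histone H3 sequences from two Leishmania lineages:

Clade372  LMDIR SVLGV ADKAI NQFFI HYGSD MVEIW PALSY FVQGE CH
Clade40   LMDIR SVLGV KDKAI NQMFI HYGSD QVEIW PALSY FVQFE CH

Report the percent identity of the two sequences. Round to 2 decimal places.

90.48%

Mismatches occur at site 11 (A→K), site 18 (F→M), site 26 (M→Q), site 39 (G→F).
38 of the 42 sites match, so the percent identity is 38/42 × 100 = 90.48%.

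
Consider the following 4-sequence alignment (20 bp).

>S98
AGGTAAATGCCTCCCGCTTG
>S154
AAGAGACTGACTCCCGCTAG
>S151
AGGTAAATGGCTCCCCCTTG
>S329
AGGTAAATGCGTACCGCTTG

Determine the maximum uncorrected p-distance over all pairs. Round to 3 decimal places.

Pairwise Hamming distances:
  S98 vs S154: 6
  S98 vs S151: 2
  S98 vs S329: 2
  S154 vs S151: 7
  S154 vs S329: 8
  S151 vs S329: 4
The largest is 8 mismatches, between S154 and S329; p = 8/20 = 0.400.

0.400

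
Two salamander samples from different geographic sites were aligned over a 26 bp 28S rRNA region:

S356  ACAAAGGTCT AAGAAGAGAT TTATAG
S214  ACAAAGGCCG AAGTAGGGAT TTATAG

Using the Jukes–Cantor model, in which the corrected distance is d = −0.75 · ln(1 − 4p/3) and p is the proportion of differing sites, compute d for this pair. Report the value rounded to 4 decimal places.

0.1722

The sequences differ at positions 8 (T/C), 10 (T/G), 14 (A/T), 17 (A/G).
p = 4/26 = 0.153846.
d = −0.75 · ln(1 − (4/3)·0.153846) = −0.75 · ln(0.794872) = −0.75 · (-0.229574) = 0.1722.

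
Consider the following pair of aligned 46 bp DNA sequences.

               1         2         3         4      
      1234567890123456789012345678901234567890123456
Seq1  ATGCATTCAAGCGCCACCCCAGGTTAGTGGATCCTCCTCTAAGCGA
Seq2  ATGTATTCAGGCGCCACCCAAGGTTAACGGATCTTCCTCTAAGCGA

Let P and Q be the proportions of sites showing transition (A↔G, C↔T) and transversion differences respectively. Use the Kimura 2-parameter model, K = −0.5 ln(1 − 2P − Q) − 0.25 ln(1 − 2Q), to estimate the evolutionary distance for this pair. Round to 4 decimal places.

The sequences differ at positions 4 (C/T, transition), 10 (A/G, transition), 20 (C/A, transversion), 27 (G/A, transition), 28 (T/C, transition), 34 (C/T, transition).
Of the 6 differences, 5 transitions and 1 transversion over 46 sites: P = 5/46 = 0.108696, Q = 1/46 = 0.021739.
d = −0.5·ln(0.760869) − 0.25·ln(0.956522) = −0.5·(-0.273294) − 0.25·(-0.044451) = 0.1478.

0.1478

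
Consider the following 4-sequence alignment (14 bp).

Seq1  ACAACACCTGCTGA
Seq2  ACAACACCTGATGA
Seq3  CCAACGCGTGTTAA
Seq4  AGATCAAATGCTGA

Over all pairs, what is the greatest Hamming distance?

Pairwise Hamming distances:
  Seq1 vs Seq2: 1
  Seq1 vs Seq3: 5
  Seq1 vs Seq4: 4
  Seq2 vs Seq3: 5
  Seq2 vs Seq4: 5
  Seq3 vs Seq4: 8
The largest is 8, between Seq3 and Seq4.

8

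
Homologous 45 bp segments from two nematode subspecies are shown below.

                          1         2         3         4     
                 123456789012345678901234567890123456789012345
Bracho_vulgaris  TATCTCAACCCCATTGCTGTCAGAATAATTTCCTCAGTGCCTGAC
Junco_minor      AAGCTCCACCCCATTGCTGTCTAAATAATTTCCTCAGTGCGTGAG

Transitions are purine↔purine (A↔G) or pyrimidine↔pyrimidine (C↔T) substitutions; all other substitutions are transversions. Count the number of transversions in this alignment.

The sequences differ at positions 1 (T/A, transversion), 3 (T/G, transversion), 7 (A/C, transversion), 22 (A/T, transversion), 23 (G/A, transition), 41 (C/G, transversion), 45 (C/G, transversion).
Of the 7 differences, 1 transition and 6 transversions, so the answer is 6.

6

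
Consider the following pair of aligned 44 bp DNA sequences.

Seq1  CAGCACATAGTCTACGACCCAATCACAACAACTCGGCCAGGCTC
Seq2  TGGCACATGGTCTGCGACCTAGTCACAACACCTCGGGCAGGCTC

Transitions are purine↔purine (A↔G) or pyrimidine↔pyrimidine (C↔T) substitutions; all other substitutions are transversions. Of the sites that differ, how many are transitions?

The sequences differ at positions 1 (C/T, transition), 2 (A/G, transition), 9 (A/G, transition), 14 (A/G, transition), 20 (C/T, transition), 22 (A/G, transition), 31 (A/C, transversion), 37 (C/G, transversion).
Of the 8 differences, 6 transitions and 2 transversions, so the answer is 6.

6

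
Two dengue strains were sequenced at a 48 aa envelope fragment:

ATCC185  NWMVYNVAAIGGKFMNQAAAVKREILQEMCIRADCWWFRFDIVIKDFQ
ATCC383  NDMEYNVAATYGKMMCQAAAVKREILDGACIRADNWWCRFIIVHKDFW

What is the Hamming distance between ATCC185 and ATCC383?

14

Mismatches occur at site 2 (W/D), site 4 (V/E), site 10 (I/T), site 11 (G/Y), site 14 (F/M), site 16 (N/C), site 27 (Q/D), site 28 (E/G), site 29 (M/A), site 35 (C/N), site 38 (F/C), site 41 (D/I), site 44 (I/H), site 48 (Q/W).
That gives 14 mismatches out of 48 aligned sites, so the Hamming distance is 14.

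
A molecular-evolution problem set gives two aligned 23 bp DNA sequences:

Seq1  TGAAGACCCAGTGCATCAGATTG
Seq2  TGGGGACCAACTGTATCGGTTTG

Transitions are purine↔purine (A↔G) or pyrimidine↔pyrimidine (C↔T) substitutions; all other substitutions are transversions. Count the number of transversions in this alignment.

3

The sequences differ at positions 3 (A/G, transition), 4 (A/G, transition), 9 (C/A, transversion), 11 (G/C, transversion), 14 (C/T, transition), 18 (A/G, transition), 20 (A/T, transversion).
Of the 7 differences, 4 transitions and 3 transversions, so the answer is 3.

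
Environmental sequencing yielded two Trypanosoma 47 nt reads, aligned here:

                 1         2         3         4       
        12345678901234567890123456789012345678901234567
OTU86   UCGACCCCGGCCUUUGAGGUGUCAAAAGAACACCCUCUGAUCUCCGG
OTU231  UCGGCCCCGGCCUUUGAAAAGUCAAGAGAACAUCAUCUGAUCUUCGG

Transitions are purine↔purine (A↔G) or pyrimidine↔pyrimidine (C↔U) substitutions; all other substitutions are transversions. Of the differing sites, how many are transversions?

2

The sequences differ at positions 4 (A/G, transition), 18 (G/A, transition), 19 (G/A, transition), 20 (U/A, transversion), 26 (A/G, transition), 33 (C/U, transition), 35 (C/A, transversion), 44 (C/U, transition).
Of the 8 differences, 6 transitions and 2 transversions, so the answer is 2.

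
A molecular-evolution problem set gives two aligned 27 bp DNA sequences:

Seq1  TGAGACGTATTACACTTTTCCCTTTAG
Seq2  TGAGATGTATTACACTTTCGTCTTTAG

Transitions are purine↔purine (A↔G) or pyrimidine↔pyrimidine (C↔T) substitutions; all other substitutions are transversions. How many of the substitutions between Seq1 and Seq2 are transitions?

3

Mismatches occur at site 6 (C↔T, transition), site 19 (T↔C, transition), site 20 (C↔G, transversion), site 21 (C↔T, transition).
Of the 4 differences, 3 transitions and 1 transversion, so the answer is 3.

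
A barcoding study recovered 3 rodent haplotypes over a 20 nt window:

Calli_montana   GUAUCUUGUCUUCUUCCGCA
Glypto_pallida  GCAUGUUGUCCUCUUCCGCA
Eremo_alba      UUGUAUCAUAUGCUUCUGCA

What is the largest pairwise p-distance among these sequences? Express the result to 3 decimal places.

0.500

Pairwise Hamming distances:
  Calli_montana vs Glypto_pallida: 3
  Calli_montana vs Eremo_alba: 8
  Glypto_pallida vs Eremo_alba: 10
The largest is 10 mismatches, between Glypto_pallida and Eremo_alba; p = 10/20 = 0.500.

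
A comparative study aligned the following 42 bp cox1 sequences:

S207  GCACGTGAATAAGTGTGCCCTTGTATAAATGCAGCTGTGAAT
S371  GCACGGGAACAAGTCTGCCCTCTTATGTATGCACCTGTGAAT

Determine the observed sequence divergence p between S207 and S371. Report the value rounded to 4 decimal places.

The sequences differ at positions 6 (T/G), 10 (T/C), 15 (G/C), 22 (T/C), 23 (G/T), 27 (A/G), 28 (A/T), 34 (G/C).
There are 8 differences over 42 sites, so p = 8/42 = 0.1905.

0.1905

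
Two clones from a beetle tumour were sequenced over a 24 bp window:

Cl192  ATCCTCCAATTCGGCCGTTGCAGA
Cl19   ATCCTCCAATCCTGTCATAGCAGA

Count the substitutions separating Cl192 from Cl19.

5

Mismatches occur at site 11 (T/C), site 13 (G/T), site 15 (C/T), site 17 (G/A), site 19 (T/A).
That gives 5 mismatches out of 24 aligned sites, so the Hamming distance is 5.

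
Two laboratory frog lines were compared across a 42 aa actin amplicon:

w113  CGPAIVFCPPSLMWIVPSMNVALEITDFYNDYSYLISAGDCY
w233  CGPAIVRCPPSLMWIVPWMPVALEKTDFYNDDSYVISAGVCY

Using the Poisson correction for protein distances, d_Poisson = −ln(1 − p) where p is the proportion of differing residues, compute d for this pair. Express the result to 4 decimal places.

0.1823

Differing sites — 7:F/R; 18:S/W; 20:N/P; 25:I/K; 32:Y/D; 35:L/V; 40:D/V.
p = 7/42 = 0.166667.
d = −ln(1 − 0.166667) = −ln(0.833333) = 0.1823.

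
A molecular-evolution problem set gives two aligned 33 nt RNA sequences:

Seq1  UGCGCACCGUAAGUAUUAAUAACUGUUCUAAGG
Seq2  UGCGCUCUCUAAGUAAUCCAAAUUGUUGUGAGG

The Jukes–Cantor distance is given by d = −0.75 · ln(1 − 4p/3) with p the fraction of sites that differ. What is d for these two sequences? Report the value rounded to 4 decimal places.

The sequences differ at positions 6 (A/U), 8 (C/U), 9 (G/C), 16 (U/A), 18 (A/C), 19 (A/C), 20 (U/A), 23 (C/U), 28 (C/G), 30 (A/G).
p = 10/33 = 0.303030.
d = −0.75 · ln(1 − (4/3)·0.303030) = −0.75 · ln(0.595960) = −0.75 · (-0.517582) = 0.3882.

0.3882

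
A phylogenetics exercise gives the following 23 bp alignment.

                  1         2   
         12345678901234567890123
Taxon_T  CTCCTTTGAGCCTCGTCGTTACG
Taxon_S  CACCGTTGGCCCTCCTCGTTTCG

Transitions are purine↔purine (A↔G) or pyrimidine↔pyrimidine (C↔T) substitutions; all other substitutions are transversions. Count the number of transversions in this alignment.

5

Differing sites — 2:T/A (Tv); 5:T/G (Tv); 9:A/G (Ti); 10:G/C (Tv); 15:G/C (Tv); 21:A/T (Tv).
Of the 6 differences, 1 transition and 5 transversions, so the answer is 5.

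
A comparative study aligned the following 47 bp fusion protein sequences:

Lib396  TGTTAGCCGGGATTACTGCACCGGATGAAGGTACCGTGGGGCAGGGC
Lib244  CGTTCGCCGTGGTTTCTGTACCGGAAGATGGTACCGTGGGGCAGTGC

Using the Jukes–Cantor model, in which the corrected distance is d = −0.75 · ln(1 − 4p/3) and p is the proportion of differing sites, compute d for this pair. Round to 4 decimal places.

0.2211

The sequences differ at positions 1 (T/C), 5 (A/C), 10 (G/T), 12 (A/G), 15 (A/T), 19 (C/T), 26 (T/A), 29 (A/T), 45 (G/T).
p = 9/47 = 0.191489.
d = −0.75 · ln(1 − (4/3)·0.191489) = −0.75 · ln(0.744681) = −0.75 · (-0.294799) = 0.2211.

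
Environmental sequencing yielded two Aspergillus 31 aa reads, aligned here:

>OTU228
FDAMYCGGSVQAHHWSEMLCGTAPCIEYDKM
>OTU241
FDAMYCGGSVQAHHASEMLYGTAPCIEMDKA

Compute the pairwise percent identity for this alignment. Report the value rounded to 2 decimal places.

Mismatches occur at site 15 (W→A), site 20 (C→Y), site 28 (Y→M), site 31 (M→A).
27 of the 31 sites match, so the percent identity is 27/31 × 100 = 87.10%.

87.10%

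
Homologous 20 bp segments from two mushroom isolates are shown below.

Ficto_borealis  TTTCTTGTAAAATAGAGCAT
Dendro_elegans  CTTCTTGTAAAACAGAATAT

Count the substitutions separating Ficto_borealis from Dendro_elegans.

Differing sites — 1:T/C; 13:T/C; 17:G/A; 18:C/T.
That gives 4 mismatches out of 20 aligned sites, so the Hamming distance is 4.

4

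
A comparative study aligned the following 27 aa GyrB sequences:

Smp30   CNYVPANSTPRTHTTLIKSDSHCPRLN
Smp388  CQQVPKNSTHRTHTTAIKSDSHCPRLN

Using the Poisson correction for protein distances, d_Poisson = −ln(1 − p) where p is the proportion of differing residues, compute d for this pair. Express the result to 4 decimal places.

The sequences differ at positions 2 (N/Q), 3 (Y/Q), 6 (A/K), 10 (P/H), 16 (L/A).
p = 5/27 = 0.185185.
d = −ln(1 − 0.185185) = −ln(0.814815) = 0.2048.

0.2048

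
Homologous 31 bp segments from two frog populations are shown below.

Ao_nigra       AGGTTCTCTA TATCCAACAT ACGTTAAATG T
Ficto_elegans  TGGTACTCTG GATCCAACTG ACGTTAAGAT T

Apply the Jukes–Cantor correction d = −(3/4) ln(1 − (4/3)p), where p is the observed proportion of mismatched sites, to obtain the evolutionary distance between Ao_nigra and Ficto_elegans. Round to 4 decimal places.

Mismatches occur at site 1 (A/T), site 5 (T/A), site 10 (A/G), site 11 (T/G), site 19 (A/T), site 20 (T/G), site 28 (A/G), site 29 (T/A), site 30 (G/T).
p = 9/31 = 0.290323.
d = −0.75 · ln(1 − (4/3)·0.290323) = −0.75 · ln(0.612903) = −0.75 · (-0.489549) = 0.3672.

0.3672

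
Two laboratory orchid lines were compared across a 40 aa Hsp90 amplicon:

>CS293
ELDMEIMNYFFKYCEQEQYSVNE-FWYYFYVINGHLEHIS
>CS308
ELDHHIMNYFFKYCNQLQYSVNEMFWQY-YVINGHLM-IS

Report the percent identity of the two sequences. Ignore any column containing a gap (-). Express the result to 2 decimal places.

83.78%

Excluding the 3 gap columns leaves 37 comparable sites.
Mismatches occur at site 4 (M/H), site 5 (E/H), site 15 (E/N), site 17 (E/L), site 27 (Y/Q), site 37 (E/M).
31 of the 37 comparable sites match, so the percent identity is 31/37 × 100 = 83.78%.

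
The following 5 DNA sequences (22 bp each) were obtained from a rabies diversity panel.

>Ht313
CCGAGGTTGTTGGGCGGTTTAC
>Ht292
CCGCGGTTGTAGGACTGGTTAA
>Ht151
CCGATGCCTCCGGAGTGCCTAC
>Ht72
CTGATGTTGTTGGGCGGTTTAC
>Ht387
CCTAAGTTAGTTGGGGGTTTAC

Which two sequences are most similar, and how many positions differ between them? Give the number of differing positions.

2

Pairwise Hamming distances:
  Ht313 vs Ht292: 6
  Ht313 vs Ht151: 11
  Ht313 vs Ht72: 2
  Ht313 vs Ht387: 6
  Ht292 vs Ht151: 11
  Ht292 vs Ht72: 8
  Ht292 vs Ht387: 12
  Ht151 vs Ht72: 11
  Ht151 vs Ht387: 12
  Ht72 vs Ht387: 7
The smallest is 2, between Ht313 and Ht72.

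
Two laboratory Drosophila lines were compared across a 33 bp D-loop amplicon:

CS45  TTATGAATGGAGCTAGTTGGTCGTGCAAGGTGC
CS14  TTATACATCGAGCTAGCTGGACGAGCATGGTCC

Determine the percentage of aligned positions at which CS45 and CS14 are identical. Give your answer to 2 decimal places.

75.76%

Differing sites — 5:G/A; 6:A/C; 9:G/C; 17:T/C; 21:T/A; 24:T/A; 28:A/T; 32:G/C.
25 of the 33 sites match, so the percent identity is 25/33 × 100 = 75.76%.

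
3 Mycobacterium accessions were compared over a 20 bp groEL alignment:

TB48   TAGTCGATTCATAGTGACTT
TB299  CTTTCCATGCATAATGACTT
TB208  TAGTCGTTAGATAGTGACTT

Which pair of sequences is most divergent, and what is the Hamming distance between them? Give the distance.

Pairwise Hamming distances:
  TB48 vs TB299: 6
  TB48 vs TB208: 3
  TB299 vs TB208: 8
The largest is 8, between TB299 and TB208.

8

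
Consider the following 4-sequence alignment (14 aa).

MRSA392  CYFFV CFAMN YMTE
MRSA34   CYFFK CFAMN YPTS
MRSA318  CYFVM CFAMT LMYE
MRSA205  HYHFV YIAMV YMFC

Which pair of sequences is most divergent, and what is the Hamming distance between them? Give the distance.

10

Pairwise Hamming distances:
  MRSA392 vs MRSA34: 3
  MRSA392 vs MRSA318: 5
  MRSA392 vs MRSA205: 7
  MRSA34 vs MRSA318: 7
  MRSA34 vs MRSA205: 9
  MRSA318 vs MRSA205: 10
The largest is 10, between MRSA318 and MRSA205.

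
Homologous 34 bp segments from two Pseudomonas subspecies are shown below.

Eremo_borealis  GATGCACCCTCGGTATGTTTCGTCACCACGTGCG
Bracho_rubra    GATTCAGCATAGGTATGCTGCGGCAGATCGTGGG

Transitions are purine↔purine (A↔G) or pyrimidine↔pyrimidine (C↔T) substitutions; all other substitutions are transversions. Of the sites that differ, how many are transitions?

1

The sequences differ at positions 4 (G/T, transversion), 7 (C/G, transversion), 9 (C/A, transversion), 11 (C/A, transversion), 18 (T/C, transition), 20 (T/G, transversion), 23 (T/G, transversion), 26 (C/G, transversion), 27 (C/A, transversion), 28 (A/T, transversion), 33 (C/G, transversion).
Of the 11 differences, 1 transition and 10 transversions, so the answer is 1.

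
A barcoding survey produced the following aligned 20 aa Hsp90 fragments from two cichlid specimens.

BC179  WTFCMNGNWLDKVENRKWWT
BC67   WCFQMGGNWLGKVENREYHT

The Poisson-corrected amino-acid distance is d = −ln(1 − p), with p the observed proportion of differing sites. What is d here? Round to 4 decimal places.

Mismatches occur at site 2 (T/C), site 4 (C/Q), site 6 (N/G), site 11 (D/G), site 17 (K/E), site 18 (W/Y), site 19 (W/H).
p = 7/20 = 0.350000.
d = −ln(1 − 0.350000) = −ln(0.650000) = 0.4308.

0.4308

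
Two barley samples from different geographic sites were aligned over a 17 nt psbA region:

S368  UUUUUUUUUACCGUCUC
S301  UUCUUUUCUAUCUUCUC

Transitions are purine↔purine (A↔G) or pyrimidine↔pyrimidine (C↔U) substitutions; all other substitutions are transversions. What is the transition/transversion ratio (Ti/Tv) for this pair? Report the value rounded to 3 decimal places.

Differing sites — 3:U/C (Ti); 8:U/C (Ti); 11:C/U (Ti); 13:G/U (Tv).
Of the 4 differences, 3 transitions and 1 transversion, so Ti/Tv = 3/1 = 3.000.

3.000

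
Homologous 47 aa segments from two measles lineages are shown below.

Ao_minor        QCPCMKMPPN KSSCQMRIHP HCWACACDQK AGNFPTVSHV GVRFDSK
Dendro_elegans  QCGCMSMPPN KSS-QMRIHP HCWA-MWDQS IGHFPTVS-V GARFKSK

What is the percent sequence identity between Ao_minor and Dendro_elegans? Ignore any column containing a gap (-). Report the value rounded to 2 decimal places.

79.55%

Excluding the 3 gap columns leaves 44 comparable sites.
Differing sites — 3:P/G; 6:K/S; 26:A/M; 27:C/W; 30:K/S; 31:A/I; 33:N/H; 42:V/A; 45:D/K.
35 of the 44 comparable sites match, so the percent identity is 35/44 × 100 = 79.55%.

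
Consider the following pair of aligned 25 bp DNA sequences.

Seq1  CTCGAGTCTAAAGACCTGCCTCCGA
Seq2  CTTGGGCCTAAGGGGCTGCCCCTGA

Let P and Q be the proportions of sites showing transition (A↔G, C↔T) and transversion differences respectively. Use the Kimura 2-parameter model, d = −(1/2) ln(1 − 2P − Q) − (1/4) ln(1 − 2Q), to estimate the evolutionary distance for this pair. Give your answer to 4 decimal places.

0.4790

The sequences differ at positions 3 (C/T, transition), 5 (A/G, transition), 7 (T/C, transition), 12 (A/G, transition), 14 (A/G, transition), 15 (C/G, transversion), 21 (T/C, transition), 23 (C/T, transition).
Of the 8 differences, 7 transitions and 1 transversion over 25 sites: P = 7/25 = 0.280000, Q = 1/25 = 0.040000.
d = −0.5·ln(0.400000) − 0.25·ln(0.920000) = −0.5·(-0.916291) − 0.25·(-0.083382) = 0.4790.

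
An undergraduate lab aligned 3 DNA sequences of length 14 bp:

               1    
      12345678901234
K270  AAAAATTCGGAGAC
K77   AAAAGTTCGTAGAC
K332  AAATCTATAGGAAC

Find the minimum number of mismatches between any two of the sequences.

Pairwise Hamming distances:
  K270 vs K77: 2
  K270 vs K332: 7
  K77 vs K332: 8
The smallest is 2, between K270 and K77.

2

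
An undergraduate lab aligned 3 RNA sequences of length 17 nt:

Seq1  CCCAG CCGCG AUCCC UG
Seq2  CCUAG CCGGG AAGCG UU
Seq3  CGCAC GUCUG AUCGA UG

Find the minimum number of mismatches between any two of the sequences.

Pairwise Hamming distances:
  Seq1 vs Seq2: 6
  Seq1 vs Seq3: 8
  Seq2 vs Seq3: 12
The smallest is 6, between Seq1 and Seq2.

6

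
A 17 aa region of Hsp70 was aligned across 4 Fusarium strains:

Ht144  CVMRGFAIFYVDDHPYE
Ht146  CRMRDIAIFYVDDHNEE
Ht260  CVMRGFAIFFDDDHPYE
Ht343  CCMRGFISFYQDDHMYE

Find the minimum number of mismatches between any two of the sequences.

Pairwise Hamming distances:
  Ht144 vs Ht146: 5
  Ht144 vs Ht260: 2
  Ht144 vs Ht343: 5
  Ht146 vs Ht260: 7
  Ht146 vs Ht343: 8
  Ht260 vs Ht343: 6
The smallest is 2, between Ht144 and Ht260.

2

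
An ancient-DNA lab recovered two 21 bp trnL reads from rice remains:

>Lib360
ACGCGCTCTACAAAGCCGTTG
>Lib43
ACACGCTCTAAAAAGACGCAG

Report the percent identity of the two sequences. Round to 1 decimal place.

76.2%

The sequences differ at positions 3 (G/A), 11 (C/A), 16 (C/A), 19 (T/C), 20 (T/A).
16 of the 21 sites match, so the percent identity is 16/21 × 100 = 76.2%.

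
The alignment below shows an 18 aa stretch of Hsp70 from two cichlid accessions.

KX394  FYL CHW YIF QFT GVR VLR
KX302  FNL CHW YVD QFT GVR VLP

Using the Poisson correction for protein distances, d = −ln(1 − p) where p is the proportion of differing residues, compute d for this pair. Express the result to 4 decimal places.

Mismatches occur at site 2 (Y→N), site 8 (I→V), site 9 (F→D), site 18 (R→P).
p = 4/18 = 0.222222.
d = −ln(1 − 0.222222) = −ln(0.777778) = 0.2513.

0.2513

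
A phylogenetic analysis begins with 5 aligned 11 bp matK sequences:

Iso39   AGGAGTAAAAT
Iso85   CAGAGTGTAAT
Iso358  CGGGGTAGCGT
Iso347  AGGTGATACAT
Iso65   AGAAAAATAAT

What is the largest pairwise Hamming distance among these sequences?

8

Pairwise Hamming distances:
  Iso39 vs Iso85: 4
  Iso39 vs Iso358: 5
  Iso39 vs Iso347: 4
  Iso39 vs Iso65: 4
  Iso85 vs Iso358: 6
  Iso85 vs Iso347: 7
  Iso85 vs Iso65: 6
  Iso358 vs Iso347: 6
  Iso358 vs Iso65: 8
  Iso347 vs Iso65: 6
The largest is 8, between Iso358 and Iso65.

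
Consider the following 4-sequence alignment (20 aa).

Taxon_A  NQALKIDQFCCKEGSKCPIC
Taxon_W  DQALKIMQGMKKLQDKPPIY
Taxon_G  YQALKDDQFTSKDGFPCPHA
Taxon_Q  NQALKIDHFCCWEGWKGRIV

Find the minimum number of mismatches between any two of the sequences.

Pairwise Hamming distances:
  Taxon_A vs Taxon_W: 10
  Taxon_A vs Taxon_G: 9
  Taxon_A vs Taxon_Q: 6
  Taxon_W vs Taxon_G: 13
  Taxon_W vs Taxon_Q: 13
  Taxon_G vs Taxon_Q: 13
The smallest is 6, between Taxon_A and Taxon_Q.

6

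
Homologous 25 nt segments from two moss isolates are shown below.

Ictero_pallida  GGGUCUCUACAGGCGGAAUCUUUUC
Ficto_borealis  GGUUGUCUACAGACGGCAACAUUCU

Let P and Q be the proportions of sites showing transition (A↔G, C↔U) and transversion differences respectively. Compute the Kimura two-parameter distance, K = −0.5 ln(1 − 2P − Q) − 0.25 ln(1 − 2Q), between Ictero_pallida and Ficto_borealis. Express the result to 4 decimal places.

0.4176

Differing sites — 3:G/U (Tv); 5:C/G (Tv); 13:G/A (Ti); 17:A/C (Tv); 19:U/A (Tv); 21:U/A (Tv); 24:U/C (Ti); 25:C/U (Ti).
Of the 8 differences, 3 transitions and 5 transversions over 25 sites: P = 3/25 = 0.120000, Q = 5/25 = 0.200000.
d = −0.5·ln(0.560000) − 0.25·ln(0.600000) = −0.5·(-0.579818) − 0.25·(-0.510826) = 0.4176.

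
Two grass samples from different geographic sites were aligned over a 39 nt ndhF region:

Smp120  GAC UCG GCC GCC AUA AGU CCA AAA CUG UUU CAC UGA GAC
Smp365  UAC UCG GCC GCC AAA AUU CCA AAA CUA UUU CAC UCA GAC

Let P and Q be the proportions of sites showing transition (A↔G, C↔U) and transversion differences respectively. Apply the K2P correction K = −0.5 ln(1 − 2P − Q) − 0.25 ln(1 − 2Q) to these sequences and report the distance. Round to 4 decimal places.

Mismatches occur at site 1 (G↔U, transversion), site 14 (U↔A, transversion), site 17 (G↔U, transversion), site 27 (G↔A, transition), site 35 (G↔C, transversion).
Of the 5 differences, 1 transition and 4 transversions over 39 sites: P = 1/39 = 0.025641, Q = 4/39 = 0.102564.
d = −0.5·ln(0.846154) − 0.25·ln(0.794872) = −0.5·(-0.167054) − 0.25·(-0.229574) = 0.1409.

0.1409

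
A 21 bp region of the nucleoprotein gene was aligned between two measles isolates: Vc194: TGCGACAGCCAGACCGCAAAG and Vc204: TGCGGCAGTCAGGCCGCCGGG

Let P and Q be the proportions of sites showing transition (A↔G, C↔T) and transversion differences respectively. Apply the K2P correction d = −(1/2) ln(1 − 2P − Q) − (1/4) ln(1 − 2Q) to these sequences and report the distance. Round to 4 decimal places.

The sequences differ at positions 5 (A/G, transition), 9 (C/T, transition), 13 (A/G, transition), 18 (A/C, transversion), 19 (A/G, transition), 20 (A/G, transition).
Of the 6 differences, 5 transitions and 1 transversion over 21 sites: P = 5/21 = 0.238095, Q = 1/21 = 0.047619.
d = −0.5·ln(0.476191) − 0.25·ln(0.904762) = −0.5·(-0.741936) − 0.25·(-0.100083) = 0.3960.

0.3960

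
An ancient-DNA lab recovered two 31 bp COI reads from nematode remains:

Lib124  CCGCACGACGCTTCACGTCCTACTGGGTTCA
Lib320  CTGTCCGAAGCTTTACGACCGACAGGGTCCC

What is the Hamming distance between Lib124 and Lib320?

The sequences differ at positions 2 (C/T), 4 (C/T), 5 (A/C), 9 (C/A), 14 (C/T), 18 (T/A), 21 (T/G), 24 (T/A), 29 (T/C), 31 (A/C).
That gives 10 mismatches out of 31 aligned sites, so the Hamming distance is 10.

10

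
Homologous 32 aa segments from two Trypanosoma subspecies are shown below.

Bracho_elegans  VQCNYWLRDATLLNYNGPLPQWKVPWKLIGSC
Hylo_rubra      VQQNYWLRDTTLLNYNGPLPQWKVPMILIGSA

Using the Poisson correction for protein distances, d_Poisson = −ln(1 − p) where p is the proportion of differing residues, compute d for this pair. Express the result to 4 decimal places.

The sequences differ at positions 3 (C/Q), 10 (A/T), 26 (W/M), 27 (K/I), 32 (C/A).
p = 5/32 = 0.156250.
d = −ln(1 − 0.156250) = −ln(0.843750) = 0.1699.

0.1699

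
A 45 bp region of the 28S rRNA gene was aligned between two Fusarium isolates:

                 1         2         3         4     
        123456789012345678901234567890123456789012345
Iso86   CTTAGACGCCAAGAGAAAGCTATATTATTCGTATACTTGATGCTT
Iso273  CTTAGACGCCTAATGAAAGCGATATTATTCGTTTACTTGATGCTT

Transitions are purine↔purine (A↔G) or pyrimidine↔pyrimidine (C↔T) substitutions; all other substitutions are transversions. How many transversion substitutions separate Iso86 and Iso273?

4

The sequences differ at positions 11 (A/T, transversion), 13 (G/A, transition), 14 (A/T, transversion), 21 (T/G, transversion), 33 (A/T, transversion).
Of the 5 differences, 1 transition and 4 transversions, so the answer is 4.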